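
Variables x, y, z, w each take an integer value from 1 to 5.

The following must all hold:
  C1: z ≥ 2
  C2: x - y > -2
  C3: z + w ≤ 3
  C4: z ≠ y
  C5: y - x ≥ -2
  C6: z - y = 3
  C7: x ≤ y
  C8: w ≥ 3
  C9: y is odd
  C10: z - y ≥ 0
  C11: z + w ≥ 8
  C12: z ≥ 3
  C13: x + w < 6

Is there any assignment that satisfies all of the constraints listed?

Unsatisfiable

From constraint 1: z ≥ 2. From constraint 8: w ≥ 3. Hence z + w ≥ 5. But constraint 3 requires z + w ≤ 3, and 3 < 5. Contradiction.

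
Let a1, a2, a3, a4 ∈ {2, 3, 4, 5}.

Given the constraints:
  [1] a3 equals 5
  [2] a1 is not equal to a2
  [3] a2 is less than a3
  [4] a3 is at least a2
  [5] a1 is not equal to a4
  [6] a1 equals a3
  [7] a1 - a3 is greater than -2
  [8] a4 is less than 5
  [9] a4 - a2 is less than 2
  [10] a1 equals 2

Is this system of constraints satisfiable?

Unsatisfiable

Constraint 10 fixes a1 = 2 and constraint 1 fixes a3 = 5, but constraint 6 requires a1 = a3. Since 2 ≠ 5, contradiction.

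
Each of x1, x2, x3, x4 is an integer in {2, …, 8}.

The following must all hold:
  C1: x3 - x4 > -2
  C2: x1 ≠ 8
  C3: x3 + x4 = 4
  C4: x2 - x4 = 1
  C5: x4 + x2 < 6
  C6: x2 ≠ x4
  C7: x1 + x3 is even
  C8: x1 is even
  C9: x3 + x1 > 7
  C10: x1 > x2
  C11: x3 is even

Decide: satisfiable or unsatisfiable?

Setting (x1, x2, x3, x4) = (6, 3, 2, 2) satisfies everything: constraint 1: x3 - x4 = 0; constraint 3: x3 + x4 = 4, and the others follow.

Satisfiable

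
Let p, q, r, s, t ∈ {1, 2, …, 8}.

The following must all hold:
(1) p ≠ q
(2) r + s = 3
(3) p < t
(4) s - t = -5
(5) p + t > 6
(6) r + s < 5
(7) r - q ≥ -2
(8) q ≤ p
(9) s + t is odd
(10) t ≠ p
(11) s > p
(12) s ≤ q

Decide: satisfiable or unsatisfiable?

Unsatisfiable

Constraints 8, 11, and 12 give s ≤ q, q ≤ p, p < s. Chaining: s ≤ q ≤ p < s, which forces s < s — impossible.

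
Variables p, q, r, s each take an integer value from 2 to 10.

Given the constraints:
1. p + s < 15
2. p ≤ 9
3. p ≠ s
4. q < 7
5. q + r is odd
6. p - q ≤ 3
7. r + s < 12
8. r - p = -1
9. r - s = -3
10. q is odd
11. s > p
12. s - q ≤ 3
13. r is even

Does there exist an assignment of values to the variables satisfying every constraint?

Satisfiable

Setting (p, q, r, s) = (5, 5, 4, 7) satisfies everything: constraint 1: p + s = 12; constraint 6: p - q = 0; constraint 7: r + s = 11, and the others follow.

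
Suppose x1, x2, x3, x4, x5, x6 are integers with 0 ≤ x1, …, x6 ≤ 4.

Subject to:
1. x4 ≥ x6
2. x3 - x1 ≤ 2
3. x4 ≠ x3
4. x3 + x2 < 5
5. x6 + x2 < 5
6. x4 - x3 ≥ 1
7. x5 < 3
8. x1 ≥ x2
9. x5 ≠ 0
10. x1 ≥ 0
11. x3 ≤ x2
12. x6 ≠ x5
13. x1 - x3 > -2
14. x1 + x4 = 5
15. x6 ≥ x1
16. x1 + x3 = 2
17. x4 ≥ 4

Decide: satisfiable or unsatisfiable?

The assignment x1 = 1, x2 = 1, x3 = 1, x4 = 4, x5 = 1, x6 = 3 works:
  constraint 2 holds since x3 - x1 = 0.
  constraint 4 holds since x3 + x2 = 2.
  constraint 5 holds since x6 + x2 = 4.
The rest check out directly.

Satisfiable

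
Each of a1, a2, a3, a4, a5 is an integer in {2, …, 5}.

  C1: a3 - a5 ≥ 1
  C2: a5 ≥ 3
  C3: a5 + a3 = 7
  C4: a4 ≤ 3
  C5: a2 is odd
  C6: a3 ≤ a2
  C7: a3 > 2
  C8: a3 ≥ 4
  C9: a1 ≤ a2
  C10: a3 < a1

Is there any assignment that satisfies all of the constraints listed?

Satisfiable

The assignment a1 = 5, a2 = 5, a3 = 4, a4 = 3, a5 = 3 works:
  constraint 1 holds since a3 - a5 = 1.
  constraint 3 holds since a5 + a3 = 7.
  constraint 5 holds since a2 = 5 is odd.
The rest check out directly.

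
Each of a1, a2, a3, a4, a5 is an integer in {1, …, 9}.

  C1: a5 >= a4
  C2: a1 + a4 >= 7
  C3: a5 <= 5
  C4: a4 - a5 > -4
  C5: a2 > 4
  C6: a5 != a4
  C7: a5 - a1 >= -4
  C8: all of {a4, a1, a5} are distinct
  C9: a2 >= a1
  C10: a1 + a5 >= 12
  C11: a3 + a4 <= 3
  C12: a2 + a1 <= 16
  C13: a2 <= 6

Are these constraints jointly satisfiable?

Unsatisfiable

From constraints 9 and 13: a1 ≤ a2 ≤ 6. From constraint 3: a5 ≤ 5. Hence a1 + a5 ≤ 11. But constraint 10 requires a1 + a5 ≥ 12, and 12 > 11. Contradiction.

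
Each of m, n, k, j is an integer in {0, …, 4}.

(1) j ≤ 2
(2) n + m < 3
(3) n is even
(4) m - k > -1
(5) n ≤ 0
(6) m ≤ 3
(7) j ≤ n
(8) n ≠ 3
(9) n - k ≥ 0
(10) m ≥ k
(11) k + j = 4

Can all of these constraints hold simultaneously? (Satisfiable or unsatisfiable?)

From constraints 6 and 10: k ≤ m ≤ 3. From constraints 5 and 7: j ≤ n ≤ 0. Hence k + j ≤ 3. But constraint 11 requires k + j = 4, and 4 > 3. Contradiction.

Unsatisfiable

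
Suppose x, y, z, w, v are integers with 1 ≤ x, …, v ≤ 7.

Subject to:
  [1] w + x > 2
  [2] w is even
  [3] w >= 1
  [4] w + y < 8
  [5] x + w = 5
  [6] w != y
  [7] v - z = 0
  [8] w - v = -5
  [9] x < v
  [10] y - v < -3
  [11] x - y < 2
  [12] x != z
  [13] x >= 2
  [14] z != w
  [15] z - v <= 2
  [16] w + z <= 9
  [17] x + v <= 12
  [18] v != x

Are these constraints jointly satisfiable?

The assignment x = 3, y = 3, z = 7, w = 2, v = 7 works:
  constraint 1 holds since w + x = 5.
  constraint 4 holds since w + y = 5.
  constraint 5 holds since x + w = 5.
The rest check out directly.

Satisfiable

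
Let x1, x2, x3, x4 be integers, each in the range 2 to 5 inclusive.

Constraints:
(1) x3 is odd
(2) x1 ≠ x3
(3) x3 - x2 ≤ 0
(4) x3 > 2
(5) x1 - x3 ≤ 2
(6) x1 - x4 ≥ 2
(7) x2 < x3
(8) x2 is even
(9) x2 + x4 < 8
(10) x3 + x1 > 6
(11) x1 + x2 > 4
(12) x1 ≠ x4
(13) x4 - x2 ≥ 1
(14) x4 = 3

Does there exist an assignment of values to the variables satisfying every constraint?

Constraints 3, 5, 6, and 13 give x1 − x4 ≥ 2, x4 − x2 ≥ 1, x2 − x3 ≥ 0, x3 − x1 ≥ -2.
Adding all 4 inequalities: the left sides telescope to 0, and the right sides sum to 2 + 1 + 0 + (-2) = 1. So 0 ≥ 1, which is false.

Unsatisfiable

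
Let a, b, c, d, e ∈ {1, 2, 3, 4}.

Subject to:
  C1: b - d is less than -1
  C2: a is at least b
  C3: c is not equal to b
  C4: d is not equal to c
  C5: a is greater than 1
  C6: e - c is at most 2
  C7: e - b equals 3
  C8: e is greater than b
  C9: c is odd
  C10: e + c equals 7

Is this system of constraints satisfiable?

Setting (a, b, c, d, e) = (4, 1, 3, 4, 4) satisfies everything: constraint 1: b - d = -3; constraint 6: e - c = 1, and the others follow.

Satisfiable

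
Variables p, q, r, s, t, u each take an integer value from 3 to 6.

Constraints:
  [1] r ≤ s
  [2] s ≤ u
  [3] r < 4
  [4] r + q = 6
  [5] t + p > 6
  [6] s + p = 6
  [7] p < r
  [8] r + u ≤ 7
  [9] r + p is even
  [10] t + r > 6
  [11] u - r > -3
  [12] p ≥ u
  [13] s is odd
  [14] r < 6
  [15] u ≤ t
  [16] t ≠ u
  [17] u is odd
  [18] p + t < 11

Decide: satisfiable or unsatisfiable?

Constraints 1, 2, 7, and 12 give p < r, r ≤ s, s ≤ u, u ≤ p. Chaining: p < r ≤ s ≤ u ≤ p, which forces p < p — impossible.

Unsatisfiable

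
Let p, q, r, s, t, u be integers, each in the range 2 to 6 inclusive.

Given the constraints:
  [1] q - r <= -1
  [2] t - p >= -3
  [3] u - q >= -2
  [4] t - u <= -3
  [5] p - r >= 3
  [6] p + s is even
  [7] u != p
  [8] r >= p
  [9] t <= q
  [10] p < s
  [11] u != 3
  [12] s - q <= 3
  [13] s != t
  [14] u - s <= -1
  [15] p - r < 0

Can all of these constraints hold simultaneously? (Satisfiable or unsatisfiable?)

Constraints 1, 2, 4, 5, 12, and 14 give r − q ≥ 1, q − s ≥ -3, s − u ≥ 1, u − t ≥ 3, t − p ≥ -3, p − r ≥ 3.
Adding all 6 inequalities: the left sides telescope to 0, and the right sides sum to 1 + (-3) + 1 + 3 + (-3) + 3 = 2. So 0 ≥ 2, which is false.

Unsatisfiable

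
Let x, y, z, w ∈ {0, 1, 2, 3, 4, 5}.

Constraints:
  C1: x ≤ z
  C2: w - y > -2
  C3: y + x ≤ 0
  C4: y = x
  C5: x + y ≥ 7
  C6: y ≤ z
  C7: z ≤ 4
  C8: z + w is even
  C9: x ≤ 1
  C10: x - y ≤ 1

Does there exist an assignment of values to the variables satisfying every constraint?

Unsatisfiable

From constraint 9: x ≤ 1. From constraints 6 and 7: y ≤ z ≤ 4. Hence x + y ≤ 5. But constraint 5 requires x + y ≥ 7, and 7 > 5. Contradiction.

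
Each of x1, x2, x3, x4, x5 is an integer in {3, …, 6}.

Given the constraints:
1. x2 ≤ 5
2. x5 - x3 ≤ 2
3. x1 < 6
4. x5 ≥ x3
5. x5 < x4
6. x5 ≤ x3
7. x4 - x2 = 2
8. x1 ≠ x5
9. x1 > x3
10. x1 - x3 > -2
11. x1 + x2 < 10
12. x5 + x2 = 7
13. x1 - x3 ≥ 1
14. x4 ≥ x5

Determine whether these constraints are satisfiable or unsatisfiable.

Satisfiable

Setting (x1, x2, x3, x4, x5) = (4, 4, 3, 6, 3) satisfies everything: constraint 2: x5 - x3 = 0; constraint 7: x4 - x2 = 2, and the others follow.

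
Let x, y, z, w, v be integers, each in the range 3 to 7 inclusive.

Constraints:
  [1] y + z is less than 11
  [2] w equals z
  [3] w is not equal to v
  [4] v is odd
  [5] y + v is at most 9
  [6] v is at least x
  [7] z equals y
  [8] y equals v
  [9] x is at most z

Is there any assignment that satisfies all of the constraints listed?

From constraints 2, 7, and 8, w = z = y = v, so w = v. But constraint 3 says w ≠ v. Contradiction.

Unsatisfiable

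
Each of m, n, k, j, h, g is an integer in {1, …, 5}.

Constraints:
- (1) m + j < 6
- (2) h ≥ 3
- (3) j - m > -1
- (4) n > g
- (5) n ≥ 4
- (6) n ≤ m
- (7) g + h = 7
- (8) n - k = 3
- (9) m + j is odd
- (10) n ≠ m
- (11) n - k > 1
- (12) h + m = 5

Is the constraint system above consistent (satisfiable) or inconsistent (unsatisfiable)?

From constraint 2: h ≥ 3. From constraints 5 and 6: m ≥ n ≥ 4. Hence h + m ≥ 7. But constraint 12 requires h + m = 5, and 5 < 7. Contradiction.

Unsatisfiable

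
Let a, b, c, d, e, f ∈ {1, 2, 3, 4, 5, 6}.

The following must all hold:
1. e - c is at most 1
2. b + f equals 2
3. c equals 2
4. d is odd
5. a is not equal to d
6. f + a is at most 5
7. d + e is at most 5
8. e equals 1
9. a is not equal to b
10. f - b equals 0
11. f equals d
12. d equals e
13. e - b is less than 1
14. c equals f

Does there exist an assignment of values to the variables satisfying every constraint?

Unsatisfiable

Constraint 3 fixes c = 2 and constraint 8 fixes e = 1. Constraints 11, 12, and 14 give c = f = d = e, so c = e. But 2 ≠ 1 — contradiction.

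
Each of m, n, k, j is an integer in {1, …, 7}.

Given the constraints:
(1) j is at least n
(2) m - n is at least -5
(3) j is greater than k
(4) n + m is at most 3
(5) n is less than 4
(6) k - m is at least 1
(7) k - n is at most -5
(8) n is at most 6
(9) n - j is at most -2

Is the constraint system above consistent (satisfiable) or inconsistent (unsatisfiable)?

Unsatisfiable

Constraints 2, 6, and 7 give m − n ≥ -5, n − k ≥ 5, k − m ≥ 1.
Adding all 3 inequalities: the left sides telescope to 0, and the right sides sum to (-5) + 5 + 1 = 1. So 0 ≥ 1, which is false.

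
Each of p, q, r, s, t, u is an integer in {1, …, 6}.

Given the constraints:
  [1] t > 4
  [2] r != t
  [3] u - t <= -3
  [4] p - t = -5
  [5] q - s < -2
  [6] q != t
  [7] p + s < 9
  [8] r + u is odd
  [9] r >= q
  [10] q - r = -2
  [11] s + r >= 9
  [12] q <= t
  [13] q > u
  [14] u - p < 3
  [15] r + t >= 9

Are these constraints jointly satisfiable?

Satisfiable

Take p = 1, q = 2, r = 4, s = 6, t = 6, u = 1. Then constraint 3: u - t = -5; constraint 4: p - t = -5, and every other listed constraint is also met.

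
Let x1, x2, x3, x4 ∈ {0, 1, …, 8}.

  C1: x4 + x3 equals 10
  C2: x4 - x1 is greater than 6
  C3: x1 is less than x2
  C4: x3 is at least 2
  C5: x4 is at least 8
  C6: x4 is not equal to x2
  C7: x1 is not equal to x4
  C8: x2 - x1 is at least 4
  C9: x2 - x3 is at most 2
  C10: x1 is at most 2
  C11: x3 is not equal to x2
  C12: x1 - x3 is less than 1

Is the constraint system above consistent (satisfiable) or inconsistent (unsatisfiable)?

Satisfiable

One satisfying assignment is x1 = 0, x2 = 4, x3 = 2, x4 = 8.
For the less obvious constraints — constraint 1: x4 + x3 = 10; constraint 2: x4 - x1 = 8 — and the others hold by inspection.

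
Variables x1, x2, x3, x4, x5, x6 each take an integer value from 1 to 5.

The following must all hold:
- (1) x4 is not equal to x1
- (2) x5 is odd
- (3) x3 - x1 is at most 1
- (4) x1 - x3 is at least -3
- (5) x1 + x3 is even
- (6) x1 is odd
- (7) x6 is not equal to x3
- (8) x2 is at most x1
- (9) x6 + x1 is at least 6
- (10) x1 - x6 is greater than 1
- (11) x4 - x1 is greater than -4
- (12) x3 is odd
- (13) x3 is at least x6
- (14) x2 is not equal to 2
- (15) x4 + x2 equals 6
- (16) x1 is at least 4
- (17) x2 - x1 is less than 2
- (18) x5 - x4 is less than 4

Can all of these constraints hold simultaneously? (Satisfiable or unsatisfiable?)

Satisfiable

Setting (x1, x2, x3, x4, x5, x6) = (5, 4, 5, 2, 3, 2) satisfies everything: constraint 3: x3 - x1 = 0; constraint 4: x1 - x3 = 0, and the others follow.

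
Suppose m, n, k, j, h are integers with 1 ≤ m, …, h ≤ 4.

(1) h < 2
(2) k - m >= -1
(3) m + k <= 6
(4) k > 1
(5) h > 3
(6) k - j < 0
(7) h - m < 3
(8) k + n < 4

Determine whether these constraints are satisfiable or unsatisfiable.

Unsatisfiable

From constraint 5: h ≥ 4. From constraint 1: h ≤ 1. But 1 < 4, so no value of h works.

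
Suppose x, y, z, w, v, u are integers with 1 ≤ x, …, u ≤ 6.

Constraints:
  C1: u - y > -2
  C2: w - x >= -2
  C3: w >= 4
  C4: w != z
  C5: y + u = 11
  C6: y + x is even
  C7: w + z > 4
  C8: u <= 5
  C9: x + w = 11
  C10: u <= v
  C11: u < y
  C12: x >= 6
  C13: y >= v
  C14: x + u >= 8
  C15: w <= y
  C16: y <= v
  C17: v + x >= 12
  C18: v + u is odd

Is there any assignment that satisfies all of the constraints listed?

Try x = 6, y = 6, z = 1, w = 5, v = 6, u = 5.
Check constraint 1: u - y = -1; constraint 2: w - x = -1. The remaining constraints are straightforward to verify.

Satisfiable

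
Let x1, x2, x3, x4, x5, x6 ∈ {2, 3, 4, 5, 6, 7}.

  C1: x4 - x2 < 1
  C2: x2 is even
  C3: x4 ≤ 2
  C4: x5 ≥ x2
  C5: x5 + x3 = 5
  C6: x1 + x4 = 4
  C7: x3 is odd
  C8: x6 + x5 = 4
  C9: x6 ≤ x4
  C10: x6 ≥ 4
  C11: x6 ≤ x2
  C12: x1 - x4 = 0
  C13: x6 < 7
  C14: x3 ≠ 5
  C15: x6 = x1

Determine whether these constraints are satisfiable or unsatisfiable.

From constraints 9 and 10: x4 ≥ x6 and x6 ≥ 4, so x4 ≥ 4. From constraint 3: x4 ≤ 2. But 2 < 4, so no value of x4 works.

Unsatisfiable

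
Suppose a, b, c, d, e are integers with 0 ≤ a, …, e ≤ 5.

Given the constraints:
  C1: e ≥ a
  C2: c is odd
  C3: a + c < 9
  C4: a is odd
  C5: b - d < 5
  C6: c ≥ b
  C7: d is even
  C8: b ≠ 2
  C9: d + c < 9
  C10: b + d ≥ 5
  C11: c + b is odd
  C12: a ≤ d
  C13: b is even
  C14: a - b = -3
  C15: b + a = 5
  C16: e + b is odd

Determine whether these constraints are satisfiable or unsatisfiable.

One satisfying assignment is a = 1, b = 4, c = 5, d = 2, e = 1.
For the less obvious constraints — constraint 3: a + c = 6; constraint 5: b - d = 2; constraint 9: d + c = 7 — and the others hold by inspection.

Satisfiable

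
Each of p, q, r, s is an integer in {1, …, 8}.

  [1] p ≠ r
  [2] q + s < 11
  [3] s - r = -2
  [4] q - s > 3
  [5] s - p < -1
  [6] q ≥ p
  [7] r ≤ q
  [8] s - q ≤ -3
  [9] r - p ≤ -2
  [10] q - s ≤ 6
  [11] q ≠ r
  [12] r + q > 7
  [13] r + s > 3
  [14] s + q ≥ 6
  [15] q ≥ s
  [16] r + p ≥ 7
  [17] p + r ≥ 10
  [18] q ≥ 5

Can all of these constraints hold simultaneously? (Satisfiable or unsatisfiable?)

Satisfiable

Try p = 6, q = 6, r = 4, s = 2.
Check constraint 2: q + s = 8; constraint 3: s - r = -2. The remaining constraints are straightforward to verify.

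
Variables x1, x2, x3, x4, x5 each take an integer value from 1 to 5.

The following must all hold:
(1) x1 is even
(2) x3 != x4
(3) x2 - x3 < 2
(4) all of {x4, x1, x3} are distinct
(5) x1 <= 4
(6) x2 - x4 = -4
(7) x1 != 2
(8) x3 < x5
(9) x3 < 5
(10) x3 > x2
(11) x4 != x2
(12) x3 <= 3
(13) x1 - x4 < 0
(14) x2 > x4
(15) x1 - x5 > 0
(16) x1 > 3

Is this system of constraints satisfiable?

Unsatisfiable

Constraints 8, 10, 13, 14, and 15 give x5 < x1, x1 < x4, x4 < x2, x2 < x3, x3 < x5. Chaining: x5 < x1 < x4 < x2 < x3 < x5, which forces x5 < x5 — impossible.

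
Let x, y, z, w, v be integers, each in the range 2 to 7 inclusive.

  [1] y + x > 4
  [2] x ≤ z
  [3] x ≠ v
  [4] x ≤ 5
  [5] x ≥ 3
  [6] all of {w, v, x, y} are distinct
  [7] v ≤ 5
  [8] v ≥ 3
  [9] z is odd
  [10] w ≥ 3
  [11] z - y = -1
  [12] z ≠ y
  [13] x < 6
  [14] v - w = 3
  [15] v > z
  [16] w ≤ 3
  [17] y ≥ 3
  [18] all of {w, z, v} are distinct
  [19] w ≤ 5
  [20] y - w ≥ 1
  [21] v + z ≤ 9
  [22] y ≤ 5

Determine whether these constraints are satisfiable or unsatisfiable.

Constraints 4, 5, 7, 8, 10, 17, 19, and 22 confine each of w, v, x, y to the 3 values {3, …, 5}.
Constraint 6 requires all 4 of them to be distinct, but only 3 values are available — impossible by the pigeonhole principle.

Unsatisfiable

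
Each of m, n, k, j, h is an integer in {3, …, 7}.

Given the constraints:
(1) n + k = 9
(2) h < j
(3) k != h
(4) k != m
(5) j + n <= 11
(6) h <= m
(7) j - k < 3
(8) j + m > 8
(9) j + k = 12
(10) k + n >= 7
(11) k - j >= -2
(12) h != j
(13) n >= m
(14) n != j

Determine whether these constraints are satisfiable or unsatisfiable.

Take m = 4, n = 4, k = 5, j = 7, h = 4. Then constraint 1: n + k = 9; constraint 5: j + n = 11, and every other listed constraint is also met.

Satisfiable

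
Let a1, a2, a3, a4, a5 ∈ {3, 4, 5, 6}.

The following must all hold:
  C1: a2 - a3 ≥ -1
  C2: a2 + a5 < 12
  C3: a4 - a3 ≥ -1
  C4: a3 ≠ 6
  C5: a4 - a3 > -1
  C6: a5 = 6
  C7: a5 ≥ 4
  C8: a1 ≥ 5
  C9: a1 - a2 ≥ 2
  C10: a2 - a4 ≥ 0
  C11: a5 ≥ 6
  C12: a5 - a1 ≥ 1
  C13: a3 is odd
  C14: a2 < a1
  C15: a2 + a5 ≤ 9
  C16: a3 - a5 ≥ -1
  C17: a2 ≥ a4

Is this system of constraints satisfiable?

Unsatisfiable

Constraints 3, 9, 10, 12, and 16 give a1 − a2 ≥ 2, a2 − a4 ≥ 0, a4 − a3 ≥ -1, a3 − a5 ≥ -1, a5 − a1 ≥ 1.
Adding all 5 inequalities: the left sides telescope to 0, and the right sides sum to 2 + 0 + (-1) + (-1) + 1 = 1. So 0 ≥ 1, which is false.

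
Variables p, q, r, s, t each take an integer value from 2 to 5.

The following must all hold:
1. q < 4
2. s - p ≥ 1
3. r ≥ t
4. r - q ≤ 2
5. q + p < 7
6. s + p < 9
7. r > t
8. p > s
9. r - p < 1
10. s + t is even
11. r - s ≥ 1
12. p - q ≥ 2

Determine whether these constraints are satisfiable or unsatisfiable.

Unsatisfiable

Constraints 2, 4, 11, and 12 give q − r ≥ -2, r − s ≥ 1, s − p ≥ 1, p − q ≥ 2.
Adding all 4 inequalities: the left sides telescope to 0, and the right sides sum to (-2) + 1 + 1 + 2 = 2. So 0 ≥ 2, which is false.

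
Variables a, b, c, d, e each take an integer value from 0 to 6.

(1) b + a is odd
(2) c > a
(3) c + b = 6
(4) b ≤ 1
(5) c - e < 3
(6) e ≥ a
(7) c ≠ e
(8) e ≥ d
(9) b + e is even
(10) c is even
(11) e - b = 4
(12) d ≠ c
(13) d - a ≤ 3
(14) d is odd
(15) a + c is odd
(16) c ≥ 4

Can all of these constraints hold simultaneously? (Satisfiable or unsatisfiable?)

Satisfiable

One satisfying assignment is a = 1, b = 0, c = 6, d = 1, e = 4.
For the less obvious constraints — constraint 3: c + b = 6; constraint 5: c - e = 2 — and the others hold by inspection.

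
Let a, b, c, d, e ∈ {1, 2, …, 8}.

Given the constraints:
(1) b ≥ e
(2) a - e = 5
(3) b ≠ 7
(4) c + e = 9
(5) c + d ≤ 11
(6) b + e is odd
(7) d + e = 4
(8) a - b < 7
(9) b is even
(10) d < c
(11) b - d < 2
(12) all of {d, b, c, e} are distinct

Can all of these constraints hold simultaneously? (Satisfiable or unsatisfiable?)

One satisfying assignment is a = 6, b = 2, c = 8, d = 3, e = 1.
For the less obvious constraints — constraint 2: a - e = 5; constraint 4: c + e = 9; constraint 5: c + d = 11 — and the others hold by inspection.

Satisfiable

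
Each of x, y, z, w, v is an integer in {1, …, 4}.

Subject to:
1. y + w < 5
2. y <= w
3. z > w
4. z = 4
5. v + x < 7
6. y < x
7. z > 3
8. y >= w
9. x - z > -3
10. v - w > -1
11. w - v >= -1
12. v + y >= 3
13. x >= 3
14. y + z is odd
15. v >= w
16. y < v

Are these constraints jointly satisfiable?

Take x = 4, y = 1, z = 4, w = 1, v = 2. Then constraint 1: y + w = 2; constraint 5: v + x = 6; constraint 9: x - z = 0, and every other listed constraint is also met.

Satisfiable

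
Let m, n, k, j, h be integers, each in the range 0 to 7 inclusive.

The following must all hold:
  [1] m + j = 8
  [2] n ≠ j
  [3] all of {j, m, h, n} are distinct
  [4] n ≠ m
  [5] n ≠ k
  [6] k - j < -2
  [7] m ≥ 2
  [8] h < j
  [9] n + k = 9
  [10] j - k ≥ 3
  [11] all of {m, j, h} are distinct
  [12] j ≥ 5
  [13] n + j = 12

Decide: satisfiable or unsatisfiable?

The assignment m = 3, n = 7, k = 2, j = 5, h = 1 works:
  constraint 1 holds since m + j = 8.
  constraint 6 holds since k - j = -3.
  constraint 9 holds since n + k = 9.
The rest check out directly.

Satisfiable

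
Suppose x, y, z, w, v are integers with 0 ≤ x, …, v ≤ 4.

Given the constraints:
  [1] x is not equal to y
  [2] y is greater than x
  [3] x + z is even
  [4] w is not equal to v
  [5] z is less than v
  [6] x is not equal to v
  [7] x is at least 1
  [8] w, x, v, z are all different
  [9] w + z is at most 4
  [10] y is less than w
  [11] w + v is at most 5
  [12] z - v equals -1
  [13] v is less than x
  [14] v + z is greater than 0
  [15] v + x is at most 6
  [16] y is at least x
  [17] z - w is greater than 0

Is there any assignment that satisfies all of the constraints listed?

Unsatisfiable

Constraints 2, 5, 10, 13, and 17 give y < w, w < z, z < v, v < x, x < y. Chaining: y < w < z < v < x < y, which forces y < y — impossible.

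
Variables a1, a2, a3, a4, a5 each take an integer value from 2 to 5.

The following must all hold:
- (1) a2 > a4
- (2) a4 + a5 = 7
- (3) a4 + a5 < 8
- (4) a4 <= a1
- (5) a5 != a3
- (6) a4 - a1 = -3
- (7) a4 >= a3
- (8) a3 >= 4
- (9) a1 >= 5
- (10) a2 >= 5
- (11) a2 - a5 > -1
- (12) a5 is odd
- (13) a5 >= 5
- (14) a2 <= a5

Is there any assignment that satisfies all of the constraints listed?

Unsatisfiable

From constraints 7 and 8: a4 ≥ a3 ≥ 4. From constraints 10 and 14: a5 ≥ a2 ≥ 5. Hence a4 + a5 ≥ 9. But constraint 2 requires a4 + a5 = 7, and 7 < 9. Contradiction.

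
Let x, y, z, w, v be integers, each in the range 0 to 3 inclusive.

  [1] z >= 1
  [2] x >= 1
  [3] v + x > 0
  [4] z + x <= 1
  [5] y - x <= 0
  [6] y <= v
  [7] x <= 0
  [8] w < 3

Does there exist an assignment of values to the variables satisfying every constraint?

From constraint 1: z ≥ 1. From constraint 2: x ≥ 1. Hence z + x ≥ 2. But constraint 4 requires z + x ≤ 1, and 1 < 2. Contradiction.

Unsatisfiable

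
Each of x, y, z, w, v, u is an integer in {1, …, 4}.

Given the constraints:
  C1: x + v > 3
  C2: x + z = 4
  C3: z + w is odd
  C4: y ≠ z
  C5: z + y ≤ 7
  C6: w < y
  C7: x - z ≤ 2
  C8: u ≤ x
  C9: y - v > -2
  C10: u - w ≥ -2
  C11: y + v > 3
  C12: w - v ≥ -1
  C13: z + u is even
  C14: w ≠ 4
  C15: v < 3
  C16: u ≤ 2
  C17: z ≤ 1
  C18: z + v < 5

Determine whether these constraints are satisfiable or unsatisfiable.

Satisfiable

Setting (x, y, z, w, v, u) = (3, 3, 1, 2, 2, 1) satisfies everything: constraint 1: x + v = 5; constraint 2: x + z = 4; constraint 5: z + y = 4, and the others follow.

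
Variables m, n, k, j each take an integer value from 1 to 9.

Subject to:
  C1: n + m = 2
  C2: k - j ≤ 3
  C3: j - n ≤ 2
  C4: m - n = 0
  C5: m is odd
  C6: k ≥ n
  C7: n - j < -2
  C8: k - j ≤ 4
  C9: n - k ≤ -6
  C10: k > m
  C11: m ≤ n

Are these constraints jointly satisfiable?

Unsatisfiable

Constraints 2, 3, and 9 give k − n ≥ 6, n − j ≥ -2, j − k ≥ -3.
Adding all 3 inequalities: the left sides telescope to 0, and the right sides sum to 6 + (-2) + (-3) = 1. So 0 ≥ 1, which is false.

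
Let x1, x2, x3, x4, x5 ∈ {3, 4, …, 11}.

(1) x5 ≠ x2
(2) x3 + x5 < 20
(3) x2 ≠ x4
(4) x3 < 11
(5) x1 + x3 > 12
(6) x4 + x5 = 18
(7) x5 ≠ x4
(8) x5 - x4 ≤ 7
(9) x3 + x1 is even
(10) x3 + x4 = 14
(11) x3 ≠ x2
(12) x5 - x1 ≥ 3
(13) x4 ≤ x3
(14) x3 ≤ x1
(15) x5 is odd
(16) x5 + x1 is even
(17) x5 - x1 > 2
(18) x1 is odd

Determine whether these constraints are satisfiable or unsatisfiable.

Satisfiable

The assignment x1 = 7, x2 = 10, x3 = 7, x4 = 7, x5 = 11 works:
  constraint 2 holds since x3 + x5 = 18.
  constraint 5 holds since x1 + x3 = 14.
  constraint 6 holds since x4 + x5 = 18.
The rest check out directly.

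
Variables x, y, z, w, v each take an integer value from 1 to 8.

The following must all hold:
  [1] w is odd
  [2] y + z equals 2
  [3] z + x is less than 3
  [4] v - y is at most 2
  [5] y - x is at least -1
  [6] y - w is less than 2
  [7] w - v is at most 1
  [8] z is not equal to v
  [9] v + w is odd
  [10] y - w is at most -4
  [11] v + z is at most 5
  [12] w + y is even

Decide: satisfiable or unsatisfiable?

Constraints 4, 7, and 10 give v − w ≥ -1, w − y ≥ 4, y − v ≥ -2.
Adding all 3 inequalities: the left sides telescope to 0, and the right sides sum to (-1) + 4 + (-2) = 1. So 0 ≥ 1, which is false.

Unsatisfiable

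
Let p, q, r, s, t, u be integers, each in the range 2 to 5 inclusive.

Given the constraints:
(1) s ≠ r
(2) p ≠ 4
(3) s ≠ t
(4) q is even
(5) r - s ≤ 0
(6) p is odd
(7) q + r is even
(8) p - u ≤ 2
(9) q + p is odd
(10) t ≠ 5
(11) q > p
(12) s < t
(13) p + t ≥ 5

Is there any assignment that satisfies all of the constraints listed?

The assignment p = 3, q = 4, r = 2, s = 3, t = 4, u = 3 works:
  constraint 5 holds since r - s = -1.
  constraint 8 holds since p - u = 0.
  constraint 13 holds since p + t = 7.
The rest check out directly.

Satisfiable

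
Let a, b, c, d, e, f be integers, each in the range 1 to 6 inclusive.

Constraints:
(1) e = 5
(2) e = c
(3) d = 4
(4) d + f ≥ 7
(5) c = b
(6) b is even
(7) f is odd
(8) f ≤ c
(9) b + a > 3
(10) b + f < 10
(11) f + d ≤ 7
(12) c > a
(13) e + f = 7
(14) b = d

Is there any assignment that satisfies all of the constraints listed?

Unsatisfiable

Constraint 1 fixes e = 5 and constraint 3 fixes d = 4. Constraints 2, 5, and 14 give e = c = b = d, so e = d. But 5 ≠ 4 — contradiction.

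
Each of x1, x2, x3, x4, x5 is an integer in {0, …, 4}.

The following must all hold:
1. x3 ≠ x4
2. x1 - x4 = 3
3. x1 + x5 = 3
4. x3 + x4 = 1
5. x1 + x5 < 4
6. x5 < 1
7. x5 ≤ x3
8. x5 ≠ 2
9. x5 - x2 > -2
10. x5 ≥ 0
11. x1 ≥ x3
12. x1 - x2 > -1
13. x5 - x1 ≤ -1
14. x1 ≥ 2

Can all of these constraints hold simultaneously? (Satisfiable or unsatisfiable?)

One satisfying assignment is x1 = 3, x2 = 1, x3 = 1, x4 = 0, x5 = 0.
For the less obvious constraints — constraint 2: x1 - x4 = 3; constraint 3: x1 + x5 = 3 — and the others hold by inspection.

Satisfiable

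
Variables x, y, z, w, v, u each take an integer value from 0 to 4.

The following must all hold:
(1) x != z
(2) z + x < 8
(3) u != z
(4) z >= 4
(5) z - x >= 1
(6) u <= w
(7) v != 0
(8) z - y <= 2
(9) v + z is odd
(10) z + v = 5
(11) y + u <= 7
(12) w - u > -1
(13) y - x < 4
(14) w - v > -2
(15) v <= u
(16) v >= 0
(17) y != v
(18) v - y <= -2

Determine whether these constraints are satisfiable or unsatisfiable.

Try x = 1, y = 4, z = 4, w = 2, v = 1, u = 1.
Check constraint 2: z + x = 5; constraint 5: z - x = 3. The remaining constraints are straightforward to verify.

Satisfiable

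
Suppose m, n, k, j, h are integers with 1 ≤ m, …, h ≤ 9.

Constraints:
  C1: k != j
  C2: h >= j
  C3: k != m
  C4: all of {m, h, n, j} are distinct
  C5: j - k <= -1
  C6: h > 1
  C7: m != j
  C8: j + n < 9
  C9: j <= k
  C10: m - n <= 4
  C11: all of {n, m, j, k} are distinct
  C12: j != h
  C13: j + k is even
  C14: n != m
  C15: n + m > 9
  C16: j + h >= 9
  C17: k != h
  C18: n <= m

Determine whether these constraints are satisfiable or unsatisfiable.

Setting (m, n, k, j, h) = (6, 5, 7, 3, 8) satisfies everything: constraint 5: j - k = -4; constraint 8: j + n = 8; constraint 10: m - n = 1, and the others follow.

Satisfiable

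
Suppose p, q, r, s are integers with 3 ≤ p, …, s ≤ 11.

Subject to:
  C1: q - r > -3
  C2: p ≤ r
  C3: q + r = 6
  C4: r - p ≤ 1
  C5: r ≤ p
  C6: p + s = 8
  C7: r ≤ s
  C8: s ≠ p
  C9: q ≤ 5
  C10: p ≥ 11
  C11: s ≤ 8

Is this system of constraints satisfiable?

From constraints 2 and 10: r ≥ p and p ≥ 11, so r ≥ 11. From constraints 7 and 11: r ≤ s and s ≤ 8, so r ≤ 8. But 8 < 11, so no value of r works.

Unsatisfiable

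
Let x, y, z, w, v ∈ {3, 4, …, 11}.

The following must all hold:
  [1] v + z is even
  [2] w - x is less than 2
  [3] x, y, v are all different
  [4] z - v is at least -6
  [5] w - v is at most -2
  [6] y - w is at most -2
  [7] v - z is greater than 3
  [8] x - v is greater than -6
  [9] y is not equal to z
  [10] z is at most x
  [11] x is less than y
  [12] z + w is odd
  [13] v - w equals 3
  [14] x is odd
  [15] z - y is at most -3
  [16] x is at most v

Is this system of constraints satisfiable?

Constraints 4, 5, 6, and 15 give z − v ≥ -6, v − w ≥ 2, w − y ≥ 2, y − z ≥ 3.
Adding all 4 inequalities: the left sides telescope to 0, and the right sides sum to (-6) + 2 + 2 + 3 = 1. So 0 ≥ 1, which is false.

Unsatisfiable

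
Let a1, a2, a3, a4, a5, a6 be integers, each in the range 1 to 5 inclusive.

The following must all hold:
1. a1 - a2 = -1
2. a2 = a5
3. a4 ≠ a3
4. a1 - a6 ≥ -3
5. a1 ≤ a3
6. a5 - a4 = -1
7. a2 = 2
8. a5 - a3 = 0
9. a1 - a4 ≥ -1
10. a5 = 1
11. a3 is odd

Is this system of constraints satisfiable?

Unsatisfiable

Constraint 7 fixes a2 = 2 and constraint 10 fixes a5 = 1, but constraint 2 requires a2 = a5. Since 2 ≠ 1, contradiction.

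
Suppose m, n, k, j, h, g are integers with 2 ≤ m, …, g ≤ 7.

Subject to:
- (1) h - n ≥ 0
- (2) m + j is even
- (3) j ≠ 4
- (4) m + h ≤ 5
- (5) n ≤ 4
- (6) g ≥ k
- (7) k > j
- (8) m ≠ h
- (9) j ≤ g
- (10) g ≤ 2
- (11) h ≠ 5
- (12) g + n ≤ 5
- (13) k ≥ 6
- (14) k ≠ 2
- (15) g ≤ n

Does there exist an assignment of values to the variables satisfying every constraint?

Unsatisfiable

From constraints 6 and 13: g ≥ k and k ≥ 6, so g ≥ 6. From constraints 5 and 15: g ≤ n and n ≤ 4, so g ≤ 4. But 4 < 6, so no value of g works.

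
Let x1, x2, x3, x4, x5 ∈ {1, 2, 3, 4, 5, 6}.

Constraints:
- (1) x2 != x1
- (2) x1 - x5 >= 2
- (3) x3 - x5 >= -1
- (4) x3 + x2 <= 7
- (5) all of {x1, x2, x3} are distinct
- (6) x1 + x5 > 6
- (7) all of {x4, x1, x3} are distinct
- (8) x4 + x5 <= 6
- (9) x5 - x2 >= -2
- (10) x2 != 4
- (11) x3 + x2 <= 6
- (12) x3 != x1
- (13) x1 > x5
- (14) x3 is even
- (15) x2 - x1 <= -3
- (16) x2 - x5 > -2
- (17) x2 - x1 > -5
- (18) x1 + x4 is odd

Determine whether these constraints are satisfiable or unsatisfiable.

Satisfiable

The assignment x1 = 6, x2 = 3, x3 = 2, x4 = 3, x5 = 3 works:
  constraint 2 holds since x1 - x5 = 3.
  constraint 3 holds since x3 - x5 = -1.
The rest check out directly.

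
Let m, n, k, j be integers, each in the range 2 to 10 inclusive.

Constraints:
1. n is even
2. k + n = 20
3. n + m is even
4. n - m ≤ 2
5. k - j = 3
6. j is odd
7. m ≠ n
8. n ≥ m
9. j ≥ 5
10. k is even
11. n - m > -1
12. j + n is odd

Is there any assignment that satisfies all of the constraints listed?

Satisfiable

Take m = 8, n = 10, k = 10, j = 7. Then constraint 2: k + n = 20; constraint 4: n - m = 2, and every other listed constraint is also met.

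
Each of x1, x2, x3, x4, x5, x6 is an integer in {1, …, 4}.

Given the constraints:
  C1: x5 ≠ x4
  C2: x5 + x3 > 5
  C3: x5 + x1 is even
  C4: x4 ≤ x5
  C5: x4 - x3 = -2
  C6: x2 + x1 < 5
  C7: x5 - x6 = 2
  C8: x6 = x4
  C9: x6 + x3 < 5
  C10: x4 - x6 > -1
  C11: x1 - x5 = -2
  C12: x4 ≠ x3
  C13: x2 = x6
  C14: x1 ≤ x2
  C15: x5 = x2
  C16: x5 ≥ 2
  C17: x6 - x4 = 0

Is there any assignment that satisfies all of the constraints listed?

Unsatisfiable

From constraints 8, 13, and 15, x5 = x2 = x6 = x4, so x5 = x4. But constraint 1 says x5 ≠ x4. Contradiction.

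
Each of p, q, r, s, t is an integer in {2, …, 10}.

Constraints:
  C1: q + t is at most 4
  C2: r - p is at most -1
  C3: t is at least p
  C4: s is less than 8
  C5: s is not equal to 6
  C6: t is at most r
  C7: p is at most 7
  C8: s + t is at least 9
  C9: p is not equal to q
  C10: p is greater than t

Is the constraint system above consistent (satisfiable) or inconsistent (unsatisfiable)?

Constraints 2, 3, and 6 give p ≤ t, t ≤ r, r < p. Chaining: p ≤ t ≤ r < p, which forces p < p — impossible.

Unsatisfiable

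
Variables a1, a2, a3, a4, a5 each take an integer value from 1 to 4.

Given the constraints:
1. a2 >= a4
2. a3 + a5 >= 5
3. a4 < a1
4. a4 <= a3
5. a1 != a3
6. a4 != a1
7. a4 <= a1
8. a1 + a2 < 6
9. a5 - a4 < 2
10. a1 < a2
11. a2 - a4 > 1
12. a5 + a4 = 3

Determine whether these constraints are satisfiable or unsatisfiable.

Satisfiable

The assignment a1 = 2, a2 = 3, a3 = 4, a4 = 1, a5 = 2 works:
  constraint 2 holds since a3 + a5 = 6.
  constraint 8 holds since a1 + a2 = 5.
  constraint 9 holds since a5 - a4 = 1.
The rest check out directly.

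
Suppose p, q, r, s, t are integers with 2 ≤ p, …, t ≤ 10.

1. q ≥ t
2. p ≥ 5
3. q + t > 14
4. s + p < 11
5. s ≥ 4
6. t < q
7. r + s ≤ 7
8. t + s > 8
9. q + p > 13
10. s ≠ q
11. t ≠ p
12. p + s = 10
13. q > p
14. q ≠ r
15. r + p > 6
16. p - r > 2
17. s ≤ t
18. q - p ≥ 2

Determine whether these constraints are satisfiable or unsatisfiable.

The assignment p = 5, q = 9, r = 2, s = 5, t = 6 works:
  constraint 3 holds since q + t = 15.
  constraint 4 holds since s + p = 10.
The rest check out directly.

Satisfiable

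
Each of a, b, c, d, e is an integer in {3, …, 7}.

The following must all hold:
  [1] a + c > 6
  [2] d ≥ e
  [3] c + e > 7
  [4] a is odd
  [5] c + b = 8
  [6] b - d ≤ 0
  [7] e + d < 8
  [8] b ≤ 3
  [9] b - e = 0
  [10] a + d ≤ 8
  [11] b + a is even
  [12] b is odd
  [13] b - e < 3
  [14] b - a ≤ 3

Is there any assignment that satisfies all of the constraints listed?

The assignment a = 3, b = 3, c = 5, d = 3, e = 3 works:
  constraint 1 holds since a + c = 8.
  constraint 3 holds since c + e = 8.
The rest check out directly.

Satisfiable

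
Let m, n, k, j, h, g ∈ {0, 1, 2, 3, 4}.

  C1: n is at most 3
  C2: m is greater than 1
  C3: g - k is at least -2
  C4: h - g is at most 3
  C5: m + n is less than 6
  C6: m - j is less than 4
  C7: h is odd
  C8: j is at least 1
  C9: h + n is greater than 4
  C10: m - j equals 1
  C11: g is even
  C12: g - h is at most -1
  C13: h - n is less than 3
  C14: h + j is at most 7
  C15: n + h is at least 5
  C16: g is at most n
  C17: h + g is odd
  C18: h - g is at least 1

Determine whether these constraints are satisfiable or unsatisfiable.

The assignment m = 3, n = 2, k = 2, j = 2, h = 3, g = 0 works:
  constraint 3 holds since g - k = -2.
  constraint 4 holds since h - g = 3.
  constraint 5 holds since m + n = 5.
The rest check out directly.

Satisfiable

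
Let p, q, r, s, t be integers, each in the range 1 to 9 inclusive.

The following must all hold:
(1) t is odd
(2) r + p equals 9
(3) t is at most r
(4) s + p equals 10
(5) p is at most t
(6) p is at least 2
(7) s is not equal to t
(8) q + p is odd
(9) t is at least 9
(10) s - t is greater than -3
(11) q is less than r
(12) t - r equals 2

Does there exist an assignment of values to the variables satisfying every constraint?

Unsatisfiable

From constraints 3 and 9: r ≥ t ≥ 9. From constraint 6: p ≥ 2. Hence r + p ≥ 11. But constraint 2 requires r + p = 9, and 9 < 11. Contradiction.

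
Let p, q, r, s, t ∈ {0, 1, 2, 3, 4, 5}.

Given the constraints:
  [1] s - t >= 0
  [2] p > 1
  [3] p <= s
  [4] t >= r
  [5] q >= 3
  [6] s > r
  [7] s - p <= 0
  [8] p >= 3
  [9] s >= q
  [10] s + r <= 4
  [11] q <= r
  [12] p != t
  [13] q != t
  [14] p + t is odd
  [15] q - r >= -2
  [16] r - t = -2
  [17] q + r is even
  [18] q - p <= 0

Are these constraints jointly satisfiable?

Unsatisfiable

From constraints 3 and 8: s ≥ p ≥ 3. From constraints 5 and 11: r ≥ q ≥ 3. Hence s + r ≥ 6. But constraint 10 requires s + r ≤ 4, and 4 < 6. Contradiction.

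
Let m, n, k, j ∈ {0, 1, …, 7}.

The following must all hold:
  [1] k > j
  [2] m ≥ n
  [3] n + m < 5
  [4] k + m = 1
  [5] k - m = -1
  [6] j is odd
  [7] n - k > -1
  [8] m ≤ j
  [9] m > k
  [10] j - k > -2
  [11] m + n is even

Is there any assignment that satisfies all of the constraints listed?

Unsatisfiable

Constraints 1, 8, and 9 give m ≤ j, j < k, k < m. Chaining: m ≤ j < k < m, which forces m < m — impossible.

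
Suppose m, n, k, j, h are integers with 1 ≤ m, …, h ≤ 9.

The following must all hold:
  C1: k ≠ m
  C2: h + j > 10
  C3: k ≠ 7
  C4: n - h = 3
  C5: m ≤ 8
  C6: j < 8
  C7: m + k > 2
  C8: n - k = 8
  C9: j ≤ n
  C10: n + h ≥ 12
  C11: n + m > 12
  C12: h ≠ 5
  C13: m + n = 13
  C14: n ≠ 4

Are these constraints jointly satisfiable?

Satisfiable

Take m = 4, n = 9, k = 1, j = 6, h = 6. Then constraint 2: h + j = 12; constraint 4: n - h = 3; constraint 7: m + k = 5, and every other listed constraint is also met.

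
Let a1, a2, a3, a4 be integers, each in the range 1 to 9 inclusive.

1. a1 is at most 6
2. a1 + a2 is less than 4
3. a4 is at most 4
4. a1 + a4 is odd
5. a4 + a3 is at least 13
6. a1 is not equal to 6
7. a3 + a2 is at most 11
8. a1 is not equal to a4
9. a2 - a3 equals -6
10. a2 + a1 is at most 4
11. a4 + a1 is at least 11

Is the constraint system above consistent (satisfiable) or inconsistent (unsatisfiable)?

Unsatisfiable

From constraint 3: a4 ≤ 4. From constraint 1: a1 ≤ 6. Hence a4 + a1 ≤ 10. But constraint 11 requires a4 + a1 ≥ 11, and 11 > 10. Contradiction.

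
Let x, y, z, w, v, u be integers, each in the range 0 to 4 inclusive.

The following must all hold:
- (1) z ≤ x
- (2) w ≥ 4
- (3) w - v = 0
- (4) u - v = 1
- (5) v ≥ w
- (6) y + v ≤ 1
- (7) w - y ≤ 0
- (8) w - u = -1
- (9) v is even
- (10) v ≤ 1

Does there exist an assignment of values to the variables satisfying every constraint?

From constraints 2 and 5: v ≥ w and w ≥ 4, so v ≥ 4. From constraint 10: v ≤ 1. But 1 < 4, so no value of v works.

Unsatisfiable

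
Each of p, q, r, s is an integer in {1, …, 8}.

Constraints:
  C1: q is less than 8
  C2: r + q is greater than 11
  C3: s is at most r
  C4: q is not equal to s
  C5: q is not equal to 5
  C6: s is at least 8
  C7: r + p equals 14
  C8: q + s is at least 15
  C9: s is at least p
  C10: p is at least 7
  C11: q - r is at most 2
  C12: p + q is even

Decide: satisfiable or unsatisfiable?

From constraints 3 and 6: r ≥ s ≥ 8. From constraint 10: p ≥ 7. Hence r + p ≥ 15. But constraint 7 requires r + p = 14, and 14 < 15. Contradiction.

Unsatisfiable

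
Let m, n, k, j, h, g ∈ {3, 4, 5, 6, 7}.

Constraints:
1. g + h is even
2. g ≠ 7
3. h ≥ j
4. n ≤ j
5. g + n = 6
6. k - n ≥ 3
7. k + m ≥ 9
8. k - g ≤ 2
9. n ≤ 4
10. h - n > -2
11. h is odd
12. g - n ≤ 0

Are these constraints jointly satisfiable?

Constraints 6, 8, and 12 give n − g ≥ 0, g − k ≥ -2, k − n ≥ 3.
Adding all 3 inequalities: the left sides telescope to 0, and the right sides sum to 0 + (-2) + 3 = 1. So 0 ≥ 1, which is false.

Unsatisfiable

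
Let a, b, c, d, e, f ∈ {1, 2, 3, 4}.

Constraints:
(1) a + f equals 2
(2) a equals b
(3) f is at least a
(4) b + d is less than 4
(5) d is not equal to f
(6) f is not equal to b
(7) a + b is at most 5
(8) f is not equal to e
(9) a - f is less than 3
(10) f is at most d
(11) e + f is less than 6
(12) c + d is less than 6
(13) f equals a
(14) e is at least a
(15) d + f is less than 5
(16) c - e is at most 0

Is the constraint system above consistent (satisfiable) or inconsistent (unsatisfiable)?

Unsatisfiable

From constraints 2 and 13, f = a = b, so f = b. But constraint 6 says f ≠ b. Contradiction.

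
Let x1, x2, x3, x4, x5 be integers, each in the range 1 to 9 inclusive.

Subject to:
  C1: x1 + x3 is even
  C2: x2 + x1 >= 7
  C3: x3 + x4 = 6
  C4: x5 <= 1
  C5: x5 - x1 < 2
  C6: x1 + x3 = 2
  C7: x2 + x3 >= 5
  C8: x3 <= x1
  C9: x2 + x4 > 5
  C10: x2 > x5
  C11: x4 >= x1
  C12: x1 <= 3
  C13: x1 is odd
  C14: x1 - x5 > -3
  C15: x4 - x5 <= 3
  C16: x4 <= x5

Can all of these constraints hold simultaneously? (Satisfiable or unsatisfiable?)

From constraints 8 and 12: x3 ≤ x1 ≤ 3. From constraints 4 and 16: x4 ≤ x5 ≤ 1. Hence x3 + x4 ≤ 4. But constraint 3 requires x3 + x4 = 6, and 6 > 4. Contradiction.

Unsatisfiable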